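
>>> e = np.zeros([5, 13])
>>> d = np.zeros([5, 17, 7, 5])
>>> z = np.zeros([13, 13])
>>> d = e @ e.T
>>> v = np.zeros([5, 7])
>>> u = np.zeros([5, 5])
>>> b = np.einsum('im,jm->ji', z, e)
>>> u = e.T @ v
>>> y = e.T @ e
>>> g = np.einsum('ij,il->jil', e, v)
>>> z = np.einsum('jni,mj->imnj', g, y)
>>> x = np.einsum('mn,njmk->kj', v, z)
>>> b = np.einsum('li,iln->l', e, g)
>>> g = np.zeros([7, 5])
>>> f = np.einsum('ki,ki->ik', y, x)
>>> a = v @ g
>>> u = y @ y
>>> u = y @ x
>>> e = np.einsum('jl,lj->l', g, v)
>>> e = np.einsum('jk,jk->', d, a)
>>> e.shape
()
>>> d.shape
(5, 5)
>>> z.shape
(7, 13, 5, 13)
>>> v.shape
(5, 7)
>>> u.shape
(13, 13)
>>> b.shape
(5,)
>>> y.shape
(13, 13)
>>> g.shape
(7, 5)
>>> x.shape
(13, 13)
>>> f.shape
(13, 13)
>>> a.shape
(5, 5)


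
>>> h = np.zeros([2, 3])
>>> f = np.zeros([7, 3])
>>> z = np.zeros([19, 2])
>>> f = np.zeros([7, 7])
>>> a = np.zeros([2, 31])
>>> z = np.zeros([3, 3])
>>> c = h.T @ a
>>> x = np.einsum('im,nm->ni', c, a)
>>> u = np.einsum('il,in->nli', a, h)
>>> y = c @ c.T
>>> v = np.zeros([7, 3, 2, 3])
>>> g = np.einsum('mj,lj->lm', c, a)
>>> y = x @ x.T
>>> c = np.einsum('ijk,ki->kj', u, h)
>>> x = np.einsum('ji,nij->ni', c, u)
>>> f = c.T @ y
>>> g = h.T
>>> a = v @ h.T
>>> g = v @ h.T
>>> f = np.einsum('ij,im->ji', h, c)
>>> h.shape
(2, 3)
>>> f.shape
(3, 2)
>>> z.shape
(3, 3)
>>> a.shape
(7, 3, 2, 2)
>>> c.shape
(2, 31)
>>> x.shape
(3, 31)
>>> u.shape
(3, 31, 2)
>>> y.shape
(2, 2)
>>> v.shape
(7, 3, 2, 3)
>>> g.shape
(7, 3, 2, 2)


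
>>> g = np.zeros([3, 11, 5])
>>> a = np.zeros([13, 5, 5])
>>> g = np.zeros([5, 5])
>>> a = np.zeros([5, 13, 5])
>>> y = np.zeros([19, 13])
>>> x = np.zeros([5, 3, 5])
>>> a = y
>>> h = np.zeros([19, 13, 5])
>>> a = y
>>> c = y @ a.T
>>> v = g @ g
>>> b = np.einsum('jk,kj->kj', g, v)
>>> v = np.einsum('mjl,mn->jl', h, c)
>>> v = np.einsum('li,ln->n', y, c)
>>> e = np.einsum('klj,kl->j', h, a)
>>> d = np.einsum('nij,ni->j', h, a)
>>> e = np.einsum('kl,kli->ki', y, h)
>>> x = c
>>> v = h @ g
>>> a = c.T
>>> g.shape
(5, 5)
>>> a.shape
(19, 19)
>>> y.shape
(19, 13)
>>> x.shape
(19, 19)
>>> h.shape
(19, 13, 5)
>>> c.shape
(19, 19)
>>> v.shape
(19, 13, 5)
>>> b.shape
(5, 5)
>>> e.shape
(19, 5)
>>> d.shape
(5,)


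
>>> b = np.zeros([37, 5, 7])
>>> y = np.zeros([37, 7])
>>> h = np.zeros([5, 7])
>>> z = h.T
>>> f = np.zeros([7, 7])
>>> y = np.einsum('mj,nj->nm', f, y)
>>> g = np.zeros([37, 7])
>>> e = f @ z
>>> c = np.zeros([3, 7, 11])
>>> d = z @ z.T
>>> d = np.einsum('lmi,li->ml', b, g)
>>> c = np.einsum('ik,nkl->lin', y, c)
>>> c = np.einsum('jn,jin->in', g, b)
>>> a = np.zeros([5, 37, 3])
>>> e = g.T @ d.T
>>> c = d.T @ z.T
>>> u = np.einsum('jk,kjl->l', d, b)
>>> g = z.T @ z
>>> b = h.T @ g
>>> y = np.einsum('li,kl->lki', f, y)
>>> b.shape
(7, 5)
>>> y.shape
(7, 37, 7)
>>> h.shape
(5, 7)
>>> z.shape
(7, 5)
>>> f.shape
(7, 7)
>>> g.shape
(5, 5)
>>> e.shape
(7, 5)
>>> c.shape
(37, 7)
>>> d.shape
(5, 37)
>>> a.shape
(5, 37, 3)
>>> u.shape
(7,)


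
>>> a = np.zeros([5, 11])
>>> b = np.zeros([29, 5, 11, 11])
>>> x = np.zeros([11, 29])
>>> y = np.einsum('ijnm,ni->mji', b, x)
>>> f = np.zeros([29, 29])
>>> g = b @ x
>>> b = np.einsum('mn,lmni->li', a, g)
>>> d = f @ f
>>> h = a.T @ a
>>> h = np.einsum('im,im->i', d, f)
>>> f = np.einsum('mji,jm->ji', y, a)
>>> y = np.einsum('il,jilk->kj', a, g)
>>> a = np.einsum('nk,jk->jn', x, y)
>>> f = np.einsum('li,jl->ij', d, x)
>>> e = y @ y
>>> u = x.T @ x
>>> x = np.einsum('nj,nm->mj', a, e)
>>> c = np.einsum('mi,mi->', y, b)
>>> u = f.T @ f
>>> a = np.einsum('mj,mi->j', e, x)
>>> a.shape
(29,)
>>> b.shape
(29, 29)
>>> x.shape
(29, 11)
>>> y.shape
(29, 29)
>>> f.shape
(29, 11)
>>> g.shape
(29, 5, 11, 29)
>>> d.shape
(29, 29)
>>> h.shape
(29,)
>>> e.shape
(29, 29)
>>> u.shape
(11, 11)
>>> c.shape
()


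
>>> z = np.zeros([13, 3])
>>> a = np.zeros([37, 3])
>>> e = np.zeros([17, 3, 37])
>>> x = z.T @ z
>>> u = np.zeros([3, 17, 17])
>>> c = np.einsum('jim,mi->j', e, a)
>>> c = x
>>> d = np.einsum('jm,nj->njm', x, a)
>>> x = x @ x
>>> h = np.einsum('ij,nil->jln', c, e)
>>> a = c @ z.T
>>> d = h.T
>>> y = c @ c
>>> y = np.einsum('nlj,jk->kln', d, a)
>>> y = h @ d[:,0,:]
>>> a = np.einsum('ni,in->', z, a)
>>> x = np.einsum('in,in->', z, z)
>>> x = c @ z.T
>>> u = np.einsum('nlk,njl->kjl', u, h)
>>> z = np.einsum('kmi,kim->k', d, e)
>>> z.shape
(17,)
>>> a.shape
()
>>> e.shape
(17, 3, 37)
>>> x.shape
(3, 13)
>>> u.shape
(17, 37, 17)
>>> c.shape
(3, 3)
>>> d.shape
(17, 37, 3)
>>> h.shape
(3, 37, 17)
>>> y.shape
(3, 37, 3)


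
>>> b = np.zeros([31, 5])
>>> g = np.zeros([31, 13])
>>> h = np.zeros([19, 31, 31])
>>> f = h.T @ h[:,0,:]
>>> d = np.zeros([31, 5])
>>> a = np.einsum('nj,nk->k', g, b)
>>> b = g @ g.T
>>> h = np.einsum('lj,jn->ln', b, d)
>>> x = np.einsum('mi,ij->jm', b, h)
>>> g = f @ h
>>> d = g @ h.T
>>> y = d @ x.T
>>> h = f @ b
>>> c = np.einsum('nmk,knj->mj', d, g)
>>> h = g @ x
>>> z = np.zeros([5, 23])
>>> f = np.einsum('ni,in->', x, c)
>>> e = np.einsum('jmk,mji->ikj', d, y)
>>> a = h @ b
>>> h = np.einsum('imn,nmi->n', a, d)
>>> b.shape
(31, 31)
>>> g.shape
(31, 31, 5)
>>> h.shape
(31,)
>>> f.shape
()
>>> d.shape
(31, 31, 31)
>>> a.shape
(31, 31, 31)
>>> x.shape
(5, 31)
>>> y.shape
(31, 31, 5)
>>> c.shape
(31, 5)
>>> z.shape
(5, 23)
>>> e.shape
(5, 31, 31)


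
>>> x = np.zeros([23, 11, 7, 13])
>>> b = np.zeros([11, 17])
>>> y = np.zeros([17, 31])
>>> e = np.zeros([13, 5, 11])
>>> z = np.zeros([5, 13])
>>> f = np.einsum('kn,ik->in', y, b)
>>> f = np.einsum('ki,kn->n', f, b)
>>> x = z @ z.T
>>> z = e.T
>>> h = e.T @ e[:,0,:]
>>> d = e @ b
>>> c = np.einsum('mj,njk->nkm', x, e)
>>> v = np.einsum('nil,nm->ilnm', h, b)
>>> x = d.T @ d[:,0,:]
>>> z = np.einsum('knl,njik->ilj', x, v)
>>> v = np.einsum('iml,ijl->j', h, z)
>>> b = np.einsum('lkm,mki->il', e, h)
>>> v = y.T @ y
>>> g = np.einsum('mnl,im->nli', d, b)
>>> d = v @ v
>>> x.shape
(17, 5, 17)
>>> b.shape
(11, 13)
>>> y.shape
(17, 31)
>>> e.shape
(13, 5, 11)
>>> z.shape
(11, 17, 11)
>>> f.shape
(17,)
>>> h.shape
(11, 5, 11)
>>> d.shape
(31, 31)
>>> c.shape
(13, 11, 5)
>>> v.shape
(31, 31)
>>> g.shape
(5, 17, 11)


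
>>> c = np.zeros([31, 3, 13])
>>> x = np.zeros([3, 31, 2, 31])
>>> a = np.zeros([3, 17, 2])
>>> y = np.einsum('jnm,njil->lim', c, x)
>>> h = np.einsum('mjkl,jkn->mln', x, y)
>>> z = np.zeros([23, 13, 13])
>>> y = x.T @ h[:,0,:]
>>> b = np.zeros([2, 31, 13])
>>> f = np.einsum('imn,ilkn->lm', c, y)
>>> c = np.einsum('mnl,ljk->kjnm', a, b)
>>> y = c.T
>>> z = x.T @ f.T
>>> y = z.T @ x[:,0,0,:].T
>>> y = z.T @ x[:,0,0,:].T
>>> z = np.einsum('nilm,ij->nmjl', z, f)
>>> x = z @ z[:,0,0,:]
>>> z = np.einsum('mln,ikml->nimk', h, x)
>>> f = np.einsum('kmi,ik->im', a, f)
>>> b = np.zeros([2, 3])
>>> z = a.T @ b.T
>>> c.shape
(13, 31, 17, 3)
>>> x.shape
(31, 2, 3, 31)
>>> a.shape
(3, 17, 2)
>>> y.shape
(2, 31, 2, 3)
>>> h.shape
(3, 31, 13)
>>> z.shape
(2, 17, 2)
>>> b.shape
(2, 3)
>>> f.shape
(2, 17)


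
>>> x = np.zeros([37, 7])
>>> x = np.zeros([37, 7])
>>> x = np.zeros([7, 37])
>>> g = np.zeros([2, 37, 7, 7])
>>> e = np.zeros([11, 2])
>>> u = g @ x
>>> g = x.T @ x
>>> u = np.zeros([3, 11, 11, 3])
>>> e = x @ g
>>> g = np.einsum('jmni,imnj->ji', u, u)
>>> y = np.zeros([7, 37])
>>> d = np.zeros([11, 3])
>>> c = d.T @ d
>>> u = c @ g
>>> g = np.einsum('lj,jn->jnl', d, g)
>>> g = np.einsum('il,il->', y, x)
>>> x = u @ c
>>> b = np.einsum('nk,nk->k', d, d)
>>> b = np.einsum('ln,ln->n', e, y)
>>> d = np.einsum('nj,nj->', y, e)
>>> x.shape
(3, 3)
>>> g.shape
()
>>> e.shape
(7, 37)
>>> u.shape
(3, 3)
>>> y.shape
(7, 37)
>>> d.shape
()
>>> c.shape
(3, 3)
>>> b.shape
(37,)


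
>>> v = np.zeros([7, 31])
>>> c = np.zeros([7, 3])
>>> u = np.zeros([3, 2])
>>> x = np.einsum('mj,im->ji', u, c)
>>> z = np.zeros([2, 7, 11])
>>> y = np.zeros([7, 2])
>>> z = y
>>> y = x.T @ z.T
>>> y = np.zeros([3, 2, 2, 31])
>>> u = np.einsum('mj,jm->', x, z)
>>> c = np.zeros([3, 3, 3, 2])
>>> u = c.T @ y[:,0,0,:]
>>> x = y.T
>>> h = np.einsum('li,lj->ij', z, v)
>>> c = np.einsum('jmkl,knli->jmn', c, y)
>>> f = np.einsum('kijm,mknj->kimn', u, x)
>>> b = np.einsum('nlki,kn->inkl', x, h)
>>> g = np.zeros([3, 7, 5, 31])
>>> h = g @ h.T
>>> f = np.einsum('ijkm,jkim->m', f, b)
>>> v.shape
(7, 31)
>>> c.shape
(3, 3, 2)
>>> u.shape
(2, 3, 3, 31)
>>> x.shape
(31, 2, 2, 3)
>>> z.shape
(7, 2)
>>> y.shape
(3, 2, 2, 31)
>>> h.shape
(3, 7, 5, 2)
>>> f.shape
(2,)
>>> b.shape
(3, 31, 2, 2)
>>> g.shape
(3, 7, 5, 31)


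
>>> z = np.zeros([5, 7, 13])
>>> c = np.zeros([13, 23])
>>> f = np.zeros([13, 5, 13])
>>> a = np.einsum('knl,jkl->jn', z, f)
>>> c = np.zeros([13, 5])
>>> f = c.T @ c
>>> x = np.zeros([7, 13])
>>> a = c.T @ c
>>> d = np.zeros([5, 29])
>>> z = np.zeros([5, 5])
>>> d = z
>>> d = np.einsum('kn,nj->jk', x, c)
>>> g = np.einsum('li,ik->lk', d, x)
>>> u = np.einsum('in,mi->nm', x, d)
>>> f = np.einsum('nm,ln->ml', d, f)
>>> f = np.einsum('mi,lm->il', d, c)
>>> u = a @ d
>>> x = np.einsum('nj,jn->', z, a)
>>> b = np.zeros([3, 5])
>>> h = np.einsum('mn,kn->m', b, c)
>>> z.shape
(5, 5)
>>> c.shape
(13, 5)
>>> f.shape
(7, 13)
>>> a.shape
(5, 5)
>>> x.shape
()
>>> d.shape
(5, 7)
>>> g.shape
(5, 13)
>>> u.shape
(5, 7)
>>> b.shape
(3, 5)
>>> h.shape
(3,)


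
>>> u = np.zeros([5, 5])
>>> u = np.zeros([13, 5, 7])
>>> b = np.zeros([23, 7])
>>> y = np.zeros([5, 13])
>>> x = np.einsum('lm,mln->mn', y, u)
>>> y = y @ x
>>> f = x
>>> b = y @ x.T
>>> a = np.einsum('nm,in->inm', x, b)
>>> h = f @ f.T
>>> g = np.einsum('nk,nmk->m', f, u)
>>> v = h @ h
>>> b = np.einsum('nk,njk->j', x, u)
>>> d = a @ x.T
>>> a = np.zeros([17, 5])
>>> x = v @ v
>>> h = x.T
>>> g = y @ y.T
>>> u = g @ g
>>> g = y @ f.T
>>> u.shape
(5, 5)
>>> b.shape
(5,)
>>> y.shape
(5, 7)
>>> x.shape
(13, 13)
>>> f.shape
(13, 7)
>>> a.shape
(17, 5)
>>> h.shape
(13, 13)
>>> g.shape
(5, 13)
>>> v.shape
(13, 13)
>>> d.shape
(5, 13, 13)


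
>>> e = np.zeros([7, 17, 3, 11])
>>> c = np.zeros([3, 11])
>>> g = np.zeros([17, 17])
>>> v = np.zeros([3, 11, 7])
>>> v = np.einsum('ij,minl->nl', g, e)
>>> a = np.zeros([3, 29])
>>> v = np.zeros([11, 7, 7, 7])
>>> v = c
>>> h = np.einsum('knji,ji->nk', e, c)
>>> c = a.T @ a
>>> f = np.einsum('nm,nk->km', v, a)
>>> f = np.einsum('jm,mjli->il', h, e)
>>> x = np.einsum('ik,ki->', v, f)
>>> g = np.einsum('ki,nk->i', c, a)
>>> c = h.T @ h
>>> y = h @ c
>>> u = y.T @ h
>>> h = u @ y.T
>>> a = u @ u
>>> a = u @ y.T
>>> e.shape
(7, 17, 3, 11)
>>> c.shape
(7, 7)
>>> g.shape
(29,)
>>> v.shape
(3, 11)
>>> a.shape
(7, 17)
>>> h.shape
(7, 17)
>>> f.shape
(11, 3)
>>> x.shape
()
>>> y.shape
(17, 7)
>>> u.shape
(7, 7)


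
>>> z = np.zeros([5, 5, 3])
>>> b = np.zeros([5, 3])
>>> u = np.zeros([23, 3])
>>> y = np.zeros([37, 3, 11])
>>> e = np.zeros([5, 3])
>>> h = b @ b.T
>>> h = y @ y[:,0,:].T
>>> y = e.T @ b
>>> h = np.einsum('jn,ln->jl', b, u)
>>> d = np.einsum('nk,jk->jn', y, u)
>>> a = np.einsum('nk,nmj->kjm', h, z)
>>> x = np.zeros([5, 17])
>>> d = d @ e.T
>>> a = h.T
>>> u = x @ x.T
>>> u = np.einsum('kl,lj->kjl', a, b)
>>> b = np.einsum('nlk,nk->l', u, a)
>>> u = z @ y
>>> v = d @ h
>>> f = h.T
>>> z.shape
(5, 5, 3)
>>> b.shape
(3,)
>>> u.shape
(5, 5, 3)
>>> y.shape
(3, 3)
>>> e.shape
(5, 3)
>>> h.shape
(5, 23)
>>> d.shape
(23, 5)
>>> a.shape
(23, 5)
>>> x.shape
(5, 17)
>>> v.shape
(23, 23)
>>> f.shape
(23, 5)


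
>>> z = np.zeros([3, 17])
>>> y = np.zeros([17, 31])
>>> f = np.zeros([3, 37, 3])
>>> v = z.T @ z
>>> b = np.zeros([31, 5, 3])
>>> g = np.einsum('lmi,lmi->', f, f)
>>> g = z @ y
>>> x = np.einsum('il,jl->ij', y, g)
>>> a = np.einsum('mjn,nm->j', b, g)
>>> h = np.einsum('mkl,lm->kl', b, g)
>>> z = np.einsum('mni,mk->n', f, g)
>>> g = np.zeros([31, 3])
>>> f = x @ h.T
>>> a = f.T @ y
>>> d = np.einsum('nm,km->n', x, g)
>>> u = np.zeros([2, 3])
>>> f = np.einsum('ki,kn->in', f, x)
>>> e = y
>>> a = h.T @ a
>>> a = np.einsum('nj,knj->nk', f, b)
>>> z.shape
(37,)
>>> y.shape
(17, 31)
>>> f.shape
(5, 3)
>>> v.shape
(17, 17)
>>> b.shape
(31, 5, 3)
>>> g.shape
(31, 3)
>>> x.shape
(17, 3)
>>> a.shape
(5, 31)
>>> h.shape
(5, 3)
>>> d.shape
(17,)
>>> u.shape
(2, 3)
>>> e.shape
(17, 31)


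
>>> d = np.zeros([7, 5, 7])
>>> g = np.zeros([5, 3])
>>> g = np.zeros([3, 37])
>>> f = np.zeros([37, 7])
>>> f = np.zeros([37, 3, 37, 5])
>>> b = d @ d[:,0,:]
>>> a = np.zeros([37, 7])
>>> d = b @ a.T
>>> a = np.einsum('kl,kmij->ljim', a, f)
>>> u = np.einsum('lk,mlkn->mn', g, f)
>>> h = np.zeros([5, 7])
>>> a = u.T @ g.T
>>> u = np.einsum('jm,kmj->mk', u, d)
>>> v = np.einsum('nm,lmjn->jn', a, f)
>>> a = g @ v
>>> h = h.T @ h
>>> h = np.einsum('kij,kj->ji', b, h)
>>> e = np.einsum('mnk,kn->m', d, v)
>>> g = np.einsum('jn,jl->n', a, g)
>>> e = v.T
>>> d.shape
(7, 5, 37)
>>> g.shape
(5,)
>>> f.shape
(37, 3, 37, 5)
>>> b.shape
(7, 5, 7)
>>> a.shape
(3, 5)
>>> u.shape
(5, 7)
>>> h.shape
(7, 5)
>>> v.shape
(37, 5)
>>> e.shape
(5, 37)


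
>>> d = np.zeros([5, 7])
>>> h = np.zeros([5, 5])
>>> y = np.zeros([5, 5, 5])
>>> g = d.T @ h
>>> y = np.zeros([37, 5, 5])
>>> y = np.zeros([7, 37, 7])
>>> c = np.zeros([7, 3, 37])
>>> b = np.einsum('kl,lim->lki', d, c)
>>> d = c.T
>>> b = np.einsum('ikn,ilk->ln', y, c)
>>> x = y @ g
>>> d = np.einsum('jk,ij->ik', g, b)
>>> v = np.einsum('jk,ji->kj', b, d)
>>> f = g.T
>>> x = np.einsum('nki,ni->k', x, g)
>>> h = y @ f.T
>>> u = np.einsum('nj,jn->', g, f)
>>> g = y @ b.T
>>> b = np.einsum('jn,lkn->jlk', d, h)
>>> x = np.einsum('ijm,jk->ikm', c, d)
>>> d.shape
(3, 5)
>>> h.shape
(7, 37, 5)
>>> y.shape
(7, 37, 7)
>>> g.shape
(7, 37, 3)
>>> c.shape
(7, 3, 37)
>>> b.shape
(3, 7, 37)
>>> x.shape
(7, 5, 37)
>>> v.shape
(7, 3)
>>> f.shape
(5, 7)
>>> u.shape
()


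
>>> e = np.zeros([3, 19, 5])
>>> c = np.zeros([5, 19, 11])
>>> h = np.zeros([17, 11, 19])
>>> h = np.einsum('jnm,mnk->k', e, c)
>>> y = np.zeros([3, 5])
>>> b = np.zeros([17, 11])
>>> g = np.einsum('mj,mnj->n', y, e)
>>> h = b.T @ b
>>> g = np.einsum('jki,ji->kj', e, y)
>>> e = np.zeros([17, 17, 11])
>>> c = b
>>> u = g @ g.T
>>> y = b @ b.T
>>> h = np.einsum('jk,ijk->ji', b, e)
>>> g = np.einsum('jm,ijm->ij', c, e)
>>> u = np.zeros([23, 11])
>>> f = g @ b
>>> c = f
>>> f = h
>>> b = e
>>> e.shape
(17, 17, 11)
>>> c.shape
(17, 11)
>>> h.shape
(17, 17)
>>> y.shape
(17, 17)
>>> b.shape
(17, 17, 11)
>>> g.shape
(17, 17)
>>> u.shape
(23, 11)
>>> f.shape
(17, 17)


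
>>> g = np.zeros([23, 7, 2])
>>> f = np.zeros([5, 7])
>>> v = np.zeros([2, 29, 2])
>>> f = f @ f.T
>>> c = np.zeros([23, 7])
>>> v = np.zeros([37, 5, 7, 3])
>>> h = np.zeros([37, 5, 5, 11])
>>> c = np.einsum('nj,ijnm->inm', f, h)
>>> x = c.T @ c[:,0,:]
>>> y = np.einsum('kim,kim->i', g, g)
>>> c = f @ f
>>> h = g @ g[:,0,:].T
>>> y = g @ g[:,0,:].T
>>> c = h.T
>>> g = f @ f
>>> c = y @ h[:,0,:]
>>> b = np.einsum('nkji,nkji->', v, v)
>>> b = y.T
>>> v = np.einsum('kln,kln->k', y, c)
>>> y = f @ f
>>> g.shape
(5, 5)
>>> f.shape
(5, 5)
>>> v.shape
(23,)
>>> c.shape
(23, 7, 23)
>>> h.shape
(23, 7, 23)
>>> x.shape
(11, 5, 11)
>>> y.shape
(5, 5)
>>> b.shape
(23, 7, 23)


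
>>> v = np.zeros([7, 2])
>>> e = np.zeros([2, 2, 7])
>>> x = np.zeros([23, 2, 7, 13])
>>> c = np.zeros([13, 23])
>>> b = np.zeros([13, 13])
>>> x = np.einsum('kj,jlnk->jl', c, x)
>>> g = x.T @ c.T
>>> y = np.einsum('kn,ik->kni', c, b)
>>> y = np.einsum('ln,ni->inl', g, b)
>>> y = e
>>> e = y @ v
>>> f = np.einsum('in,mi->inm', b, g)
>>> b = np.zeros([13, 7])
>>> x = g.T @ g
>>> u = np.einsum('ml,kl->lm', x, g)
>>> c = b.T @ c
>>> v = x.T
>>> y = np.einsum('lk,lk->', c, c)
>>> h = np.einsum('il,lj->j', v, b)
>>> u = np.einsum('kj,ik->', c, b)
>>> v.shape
(13, 13)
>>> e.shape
(2, 2, 2)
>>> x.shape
(13, 13)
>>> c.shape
(7, 23)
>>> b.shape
(13, 7)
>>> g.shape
(2, 13)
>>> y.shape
()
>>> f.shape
(13, 13, 2)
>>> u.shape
()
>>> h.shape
(7,)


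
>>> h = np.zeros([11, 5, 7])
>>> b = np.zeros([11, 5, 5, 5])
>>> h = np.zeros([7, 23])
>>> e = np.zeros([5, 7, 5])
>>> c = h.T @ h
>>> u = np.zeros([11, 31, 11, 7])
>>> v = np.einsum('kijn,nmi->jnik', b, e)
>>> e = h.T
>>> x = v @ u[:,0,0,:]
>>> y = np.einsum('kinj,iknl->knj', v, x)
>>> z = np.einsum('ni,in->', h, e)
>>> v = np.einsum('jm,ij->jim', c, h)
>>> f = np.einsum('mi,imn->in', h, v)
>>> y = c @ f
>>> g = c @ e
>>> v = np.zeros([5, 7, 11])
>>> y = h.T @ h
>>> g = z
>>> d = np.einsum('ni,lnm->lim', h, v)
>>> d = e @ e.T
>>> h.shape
(7, 23)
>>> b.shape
(11, 5, 5, 5)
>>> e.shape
(23, 7)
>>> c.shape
(23, 23)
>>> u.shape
(11, 31, 11, 7)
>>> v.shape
(5, 7, 11)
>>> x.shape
(5, 5, 5, 7)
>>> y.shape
(23, 23)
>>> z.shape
()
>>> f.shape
(23, 23)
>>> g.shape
()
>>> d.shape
(23, 23)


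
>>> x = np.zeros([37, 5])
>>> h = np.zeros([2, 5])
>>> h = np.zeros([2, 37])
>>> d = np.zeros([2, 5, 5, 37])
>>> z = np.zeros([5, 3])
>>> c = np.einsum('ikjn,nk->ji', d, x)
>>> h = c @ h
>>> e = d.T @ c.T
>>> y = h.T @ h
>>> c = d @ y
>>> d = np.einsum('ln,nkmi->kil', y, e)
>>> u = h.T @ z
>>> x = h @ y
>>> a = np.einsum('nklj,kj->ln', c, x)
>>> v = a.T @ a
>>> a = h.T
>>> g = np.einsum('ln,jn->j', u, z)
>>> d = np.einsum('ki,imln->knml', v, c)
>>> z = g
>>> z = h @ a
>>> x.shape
(5, 37)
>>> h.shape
(5, 37)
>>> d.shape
(2, 37, 5, 5)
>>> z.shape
(5, 5)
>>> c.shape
(2, 5, 5, 37)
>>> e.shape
(37, 5, 5, 5)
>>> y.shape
(37, 37)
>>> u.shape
(37, 3)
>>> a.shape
(37, 5)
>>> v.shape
(2, 2)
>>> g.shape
(5,)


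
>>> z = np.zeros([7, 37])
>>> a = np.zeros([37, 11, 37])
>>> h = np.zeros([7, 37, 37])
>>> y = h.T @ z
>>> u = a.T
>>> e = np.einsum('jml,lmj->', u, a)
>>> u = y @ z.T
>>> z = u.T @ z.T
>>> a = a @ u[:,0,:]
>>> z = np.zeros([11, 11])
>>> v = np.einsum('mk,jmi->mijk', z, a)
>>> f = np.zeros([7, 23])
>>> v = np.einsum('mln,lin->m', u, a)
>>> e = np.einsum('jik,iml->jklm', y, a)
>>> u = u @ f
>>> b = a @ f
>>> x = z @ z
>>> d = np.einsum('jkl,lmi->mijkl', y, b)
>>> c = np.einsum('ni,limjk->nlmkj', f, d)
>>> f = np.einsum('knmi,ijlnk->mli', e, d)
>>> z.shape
(11, 11)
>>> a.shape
(37, 11, 7)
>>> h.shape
(7, 37, 37)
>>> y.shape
(37, 37, 37)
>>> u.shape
(37, 37, 23)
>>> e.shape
(37, 37, 7, 11)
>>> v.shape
(37,)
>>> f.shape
(7, 37, 11)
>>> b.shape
(37, 11, 23)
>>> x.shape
(11, 11)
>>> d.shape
(11, 23, 37, 37, 37)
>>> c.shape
(7, 11, 37, 37, 37)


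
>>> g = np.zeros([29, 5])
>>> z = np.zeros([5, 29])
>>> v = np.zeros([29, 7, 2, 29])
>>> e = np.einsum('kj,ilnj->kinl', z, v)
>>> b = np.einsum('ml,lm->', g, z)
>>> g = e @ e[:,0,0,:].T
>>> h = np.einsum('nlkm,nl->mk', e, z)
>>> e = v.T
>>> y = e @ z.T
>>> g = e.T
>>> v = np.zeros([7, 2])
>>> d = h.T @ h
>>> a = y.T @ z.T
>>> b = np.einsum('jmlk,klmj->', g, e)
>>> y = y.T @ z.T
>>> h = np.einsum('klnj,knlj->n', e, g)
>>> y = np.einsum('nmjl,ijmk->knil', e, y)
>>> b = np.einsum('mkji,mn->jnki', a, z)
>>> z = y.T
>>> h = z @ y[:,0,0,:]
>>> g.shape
(29, 7, 2, 29)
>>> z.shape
(29, 5, 29, 5)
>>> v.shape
(7, 2)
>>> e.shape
(29, 2, 7, 29)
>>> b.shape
(2, 29, 7, 5)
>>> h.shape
(29, 5, 29, 29)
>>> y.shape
(5, 29, 5, 29)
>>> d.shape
(2, 2)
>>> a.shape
(5, 7, 2, 5)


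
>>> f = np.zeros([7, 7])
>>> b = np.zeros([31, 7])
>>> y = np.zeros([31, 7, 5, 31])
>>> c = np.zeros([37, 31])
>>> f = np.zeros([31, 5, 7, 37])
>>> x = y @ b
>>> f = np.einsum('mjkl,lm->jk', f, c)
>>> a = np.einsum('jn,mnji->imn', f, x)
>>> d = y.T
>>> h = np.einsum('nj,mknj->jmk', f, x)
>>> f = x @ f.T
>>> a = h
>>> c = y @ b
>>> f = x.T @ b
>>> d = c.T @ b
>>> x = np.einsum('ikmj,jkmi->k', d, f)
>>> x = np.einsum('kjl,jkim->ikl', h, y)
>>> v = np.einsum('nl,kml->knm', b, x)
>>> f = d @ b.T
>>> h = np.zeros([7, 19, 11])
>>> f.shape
(7, 5, 7, 31)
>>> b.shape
(31, 7)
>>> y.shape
(31, 7, 5, 31)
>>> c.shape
(31, 7, 5, 7)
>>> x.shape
(5, 7, 7)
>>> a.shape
(7, 31, 7)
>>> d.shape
(7, 5, 7, 7)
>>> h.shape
(7, 19, 11)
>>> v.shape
(5, 31, 7)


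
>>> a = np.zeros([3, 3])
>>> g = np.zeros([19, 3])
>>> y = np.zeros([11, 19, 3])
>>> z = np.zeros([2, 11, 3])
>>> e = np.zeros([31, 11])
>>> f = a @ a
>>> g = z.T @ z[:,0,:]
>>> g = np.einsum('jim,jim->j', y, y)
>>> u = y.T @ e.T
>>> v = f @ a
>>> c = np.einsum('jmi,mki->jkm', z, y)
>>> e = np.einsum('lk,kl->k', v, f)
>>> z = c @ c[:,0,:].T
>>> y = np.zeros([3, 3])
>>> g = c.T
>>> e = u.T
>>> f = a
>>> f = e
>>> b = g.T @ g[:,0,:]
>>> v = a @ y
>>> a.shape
(3, 3)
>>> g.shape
(11, 19, 2)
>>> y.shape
(3, 3)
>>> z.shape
(2, 19, 2)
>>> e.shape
(31, 19, 3)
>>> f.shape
(31, 19, 3)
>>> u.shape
(3, 19, 31)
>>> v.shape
(3, 3)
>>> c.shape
(2, 19, 11)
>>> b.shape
(2, 19, 2)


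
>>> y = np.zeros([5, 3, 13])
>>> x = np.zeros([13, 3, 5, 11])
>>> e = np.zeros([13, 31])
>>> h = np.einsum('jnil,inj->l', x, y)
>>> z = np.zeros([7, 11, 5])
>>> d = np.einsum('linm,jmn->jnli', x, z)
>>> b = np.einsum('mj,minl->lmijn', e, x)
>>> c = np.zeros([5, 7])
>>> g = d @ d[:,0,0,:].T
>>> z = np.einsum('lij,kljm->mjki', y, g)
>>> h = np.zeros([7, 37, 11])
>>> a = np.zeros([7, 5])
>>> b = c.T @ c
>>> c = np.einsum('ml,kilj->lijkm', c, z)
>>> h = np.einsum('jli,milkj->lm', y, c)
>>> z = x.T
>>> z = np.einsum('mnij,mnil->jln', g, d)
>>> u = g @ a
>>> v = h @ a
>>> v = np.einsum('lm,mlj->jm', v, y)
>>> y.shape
(5, 3, 13)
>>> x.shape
(13, 3, 5, 11)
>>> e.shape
(13, 31)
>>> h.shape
(3, 7)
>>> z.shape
(7, 3, 5)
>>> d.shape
(7, 5, 13, 3)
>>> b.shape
(7, 7)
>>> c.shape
(7, 13, 3, 7, 5)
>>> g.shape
(7, 5, 13, 7)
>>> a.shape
(7, 5)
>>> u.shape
(7, 5, 13, 5)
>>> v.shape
(13, 5)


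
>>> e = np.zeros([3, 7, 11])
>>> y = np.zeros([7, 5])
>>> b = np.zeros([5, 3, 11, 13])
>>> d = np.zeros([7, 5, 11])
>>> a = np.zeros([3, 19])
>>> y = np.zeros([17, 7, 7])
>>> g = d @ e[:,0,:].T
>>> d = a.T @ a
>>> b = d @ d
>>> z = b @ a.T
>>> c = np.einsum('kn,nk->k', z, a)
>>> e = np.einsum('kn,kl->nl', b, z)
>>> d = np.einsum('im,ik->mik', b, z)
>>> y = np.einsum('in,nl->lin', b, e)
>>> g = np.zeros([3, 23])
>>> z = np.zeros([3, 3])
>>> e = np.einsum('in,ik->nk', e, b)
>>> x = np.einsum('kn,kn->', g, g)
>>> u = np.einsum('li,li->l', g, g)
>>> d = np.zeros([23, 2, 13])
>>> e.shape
(3, 19)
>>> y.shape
(3, 19, 19)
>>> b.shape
(19, 19)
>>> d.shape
(23, 2, 13)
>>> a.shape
(3, 19)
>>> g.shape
(3, 23)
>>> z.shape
(3, 3)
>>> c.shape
(19,)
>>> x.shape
()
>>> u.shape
(3,)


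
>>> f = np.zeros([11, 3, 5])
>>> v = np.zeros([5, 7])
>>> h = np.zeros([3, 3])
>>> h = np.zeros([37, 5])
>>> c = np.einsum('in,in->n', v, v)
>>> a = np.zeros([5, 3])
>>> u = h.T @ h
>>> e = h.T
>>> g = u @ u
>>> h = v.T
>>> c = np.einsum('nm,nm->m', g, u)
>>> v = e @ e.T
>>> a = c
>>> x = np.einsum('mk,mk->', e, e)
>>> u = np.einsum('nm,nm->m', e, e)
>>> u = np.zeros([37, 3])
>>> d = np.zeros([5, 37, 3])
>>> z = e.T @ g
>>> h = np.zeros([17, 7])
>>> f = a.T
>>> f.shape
(5,)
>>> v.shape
(5, 5)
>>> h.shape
(17, 7)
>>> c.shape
(5,)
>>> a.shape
(5,)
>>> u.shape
(37, 3)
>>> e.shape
(5, 37)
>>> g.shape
(5, 5)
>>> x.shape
()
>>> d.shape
(5, 37, 3)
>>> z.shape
(37, 5)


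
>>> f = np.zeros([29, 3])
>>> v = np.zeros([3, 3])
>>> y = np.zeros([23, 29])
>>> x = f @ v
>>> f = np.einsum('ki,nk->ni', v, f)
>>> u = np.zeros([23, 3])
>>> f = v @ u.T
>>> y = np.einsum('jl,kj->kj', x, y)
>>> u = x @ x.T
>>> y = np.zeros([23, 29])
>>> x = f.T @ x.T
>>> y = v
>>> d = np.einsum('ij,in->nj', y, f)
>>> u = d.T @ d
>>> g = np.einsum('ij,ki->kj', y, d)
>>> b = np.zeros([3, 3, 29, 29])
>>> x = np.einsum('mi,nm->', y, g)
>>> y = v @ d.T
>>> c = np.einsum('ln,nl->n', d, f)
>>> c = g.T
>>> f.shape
(3, 23)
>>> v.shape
(3, 3)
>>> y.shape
(3, 23)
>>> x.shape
()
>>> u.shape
(3, 3)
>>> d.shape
(23, 3)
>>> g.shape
(23, 3)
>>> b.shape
(3, 3, 29, 29)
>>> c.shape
(3, 23)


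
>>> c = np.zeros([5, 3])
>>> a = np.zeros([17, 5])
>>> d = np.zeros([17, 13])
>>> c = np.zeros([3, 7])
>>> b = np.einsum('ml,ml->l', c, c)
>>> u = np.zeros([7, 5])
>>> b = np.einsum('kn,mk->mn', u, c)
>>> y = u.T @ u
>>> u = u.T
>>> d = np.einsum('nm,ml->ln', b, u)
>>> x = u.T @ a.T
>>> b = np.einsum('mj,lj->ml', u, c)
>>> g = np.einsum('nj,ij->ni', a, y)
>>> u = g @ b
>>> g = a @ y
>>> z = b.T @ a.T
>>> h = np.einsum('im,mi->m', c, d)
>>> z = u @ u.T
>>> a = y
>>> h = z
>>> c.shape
(3, 7)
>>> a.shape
(5, 5)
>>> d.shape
(7, 3)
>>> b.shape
(5, 3)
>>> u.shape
(17, 3)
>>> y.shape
(5, 5)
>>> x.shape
(7, 17)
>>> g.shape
(17, 5)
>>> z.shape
(17, 17)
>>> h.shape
(17, 17)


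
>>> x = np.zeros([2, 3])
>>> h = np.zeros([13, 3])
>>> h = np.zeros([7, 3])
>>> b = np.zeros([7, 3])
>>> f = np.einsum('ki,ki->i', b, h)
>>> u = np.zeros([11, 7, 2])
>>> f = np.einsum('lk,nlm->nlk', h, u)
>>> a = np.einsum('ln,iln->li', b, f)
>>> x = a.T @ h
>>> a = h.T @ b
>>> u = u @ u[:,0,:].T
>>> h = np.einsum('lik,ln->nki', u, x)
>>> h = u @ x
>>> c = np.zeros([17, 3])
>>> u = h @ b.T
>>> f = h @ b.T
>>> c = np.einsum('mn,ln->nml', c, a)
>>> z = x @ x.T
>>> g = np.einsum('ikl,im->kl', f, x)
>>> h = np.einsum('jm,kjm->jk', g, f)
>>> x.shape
(11, 3)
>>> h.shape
(7, 11)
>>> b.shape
(7, 3)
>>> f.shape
(11, 7, 7)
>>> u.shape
(11, 7, 7)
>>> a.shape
(3, 3)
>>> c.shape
(3, 17, 3)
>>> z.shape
(11, 11)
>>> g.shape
(7, 7)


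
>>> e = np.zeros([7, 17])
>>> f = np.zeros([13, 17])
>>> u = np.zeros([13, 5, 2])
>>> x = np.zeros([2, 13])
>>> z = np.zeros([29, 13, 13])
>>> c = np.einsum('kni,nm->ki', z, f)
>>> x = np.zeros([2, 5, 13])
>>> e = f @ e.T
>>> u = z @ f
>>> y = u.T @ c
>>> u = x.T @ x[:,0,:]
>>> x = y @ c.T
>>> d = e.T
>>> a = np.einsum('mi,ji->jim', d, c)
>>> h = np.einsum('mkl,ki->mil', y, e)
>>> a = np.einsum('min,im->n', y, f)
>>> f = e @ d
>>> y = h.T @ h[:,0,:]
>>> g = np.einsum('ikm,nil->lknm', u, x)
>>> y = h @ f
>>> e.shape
(13, 7)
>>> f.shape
(13, 13)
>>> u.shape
(13, 5, 13)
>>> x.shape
(17, 13, 29)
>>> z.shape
(29, 13, 13)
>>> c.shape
(29, 13)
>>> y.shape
(17, 7, 13)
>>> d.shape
(7, 13)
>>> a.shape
(13,)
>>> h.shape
(17, 7, 13)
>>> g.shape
(29, 5, 17, 13)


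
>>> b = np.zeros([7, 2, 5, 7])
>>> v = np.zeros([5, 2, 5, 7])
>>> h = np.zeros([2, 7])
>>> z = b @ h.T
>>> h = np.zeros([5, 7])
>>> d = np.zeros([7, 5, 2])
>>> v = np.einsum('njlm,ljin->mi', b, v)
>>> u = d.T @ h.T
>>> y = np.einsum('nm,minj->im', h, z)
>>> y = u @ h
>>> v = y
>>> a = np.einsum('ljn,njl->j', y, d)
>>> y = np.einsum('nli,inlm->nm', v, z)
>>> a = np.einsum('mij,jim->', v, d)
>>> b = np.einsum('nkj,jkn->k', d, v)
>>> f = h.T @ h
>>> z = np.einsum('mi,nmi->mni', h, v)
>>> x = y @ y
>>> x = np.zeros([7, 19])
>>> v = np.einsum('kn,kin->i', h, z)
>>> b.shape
(5,)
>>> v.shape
(2,)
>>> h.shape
(5, 7)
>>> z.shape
(5, 2, 7)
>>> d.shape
(7, 5, 2)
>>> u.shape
(2, 5, 5)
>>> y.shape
(2, 2)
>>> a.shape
()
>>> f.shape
(7, 7)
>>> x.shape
(7, 19)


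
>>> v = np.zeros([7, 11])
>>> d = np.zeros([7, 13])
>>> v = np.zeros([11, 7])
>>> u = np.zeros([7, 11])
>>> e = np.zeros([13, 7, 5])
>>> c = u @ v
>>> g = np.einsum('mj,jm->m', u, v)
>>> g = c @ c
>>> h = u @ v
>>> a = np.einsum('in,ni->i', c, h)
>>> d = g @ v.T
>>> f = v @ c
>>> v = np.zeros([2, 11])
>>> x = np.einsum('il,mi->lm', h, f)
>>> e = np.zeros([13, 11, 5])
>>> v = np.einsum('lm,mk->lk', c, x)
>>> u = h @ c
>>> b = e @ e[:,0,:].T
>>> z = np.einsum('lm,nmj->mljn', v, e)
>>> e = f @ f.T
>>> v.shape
(7, 11)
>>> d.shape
(7, 11)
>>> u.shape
(7, 7)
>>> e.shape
(11, 11)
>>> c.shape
(7, 7)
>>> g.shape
(7, 7)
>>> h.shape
(7, 7)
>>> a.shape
(7,)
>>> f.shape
(11, 7)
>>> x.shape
(7, 11)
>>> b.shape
(13, 11, 13)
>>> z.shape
(11, 7, 5, 13)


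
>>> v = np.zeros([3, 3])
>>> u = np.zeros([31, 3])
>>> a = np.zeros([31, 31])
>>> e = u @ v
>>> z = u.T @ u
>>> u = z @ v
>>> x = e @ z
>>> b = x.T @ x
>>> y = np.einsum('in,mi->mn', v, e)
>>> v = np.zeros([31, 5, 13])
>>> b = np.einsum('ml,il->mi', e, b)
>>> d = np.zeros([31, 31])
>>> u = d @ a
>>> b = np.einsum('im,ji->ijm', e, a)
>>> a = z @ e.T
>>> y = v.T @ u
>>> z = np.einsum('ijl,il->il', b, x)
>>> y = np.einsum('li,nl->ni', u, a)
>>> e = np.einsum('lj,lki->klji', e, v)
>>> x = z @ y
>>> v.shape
(31, 5, 13)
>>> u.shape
(31, 31)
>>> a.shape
(3, 31)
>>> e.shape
(5, 31, 3, 13)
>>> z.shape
(31, 3)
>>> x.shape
(31, 31)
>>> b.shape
(31, 31, 3)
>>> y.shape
(3, 31)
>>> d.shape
(31, 31)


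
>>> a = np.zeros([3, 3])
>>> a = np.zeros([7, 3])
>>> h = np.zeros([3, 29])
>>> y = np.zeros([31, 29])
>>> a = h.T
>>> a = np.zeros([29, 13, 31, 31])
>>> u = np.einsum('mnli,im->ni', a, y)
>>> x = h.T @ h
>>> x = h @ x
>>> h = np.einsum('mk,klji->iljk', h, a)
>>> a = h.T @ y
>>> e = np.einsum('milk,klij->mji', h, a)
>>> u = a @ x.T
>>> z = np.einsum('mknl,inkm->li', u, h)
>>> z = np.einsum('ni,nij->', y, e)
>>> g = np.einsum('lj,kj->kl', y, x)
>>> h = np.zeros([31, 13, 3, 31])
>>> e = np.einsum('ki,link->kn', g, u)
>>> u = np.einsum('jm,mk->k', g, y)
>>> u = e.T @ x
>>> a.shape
(29, 31, 13, 29)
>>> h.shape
(31, 13, 3, 31)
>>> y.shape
(31, 29)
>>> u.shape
(13, 29)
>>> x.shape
(3, 29)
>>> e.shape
(3, 13)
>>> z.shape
()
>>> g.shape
(3, 31)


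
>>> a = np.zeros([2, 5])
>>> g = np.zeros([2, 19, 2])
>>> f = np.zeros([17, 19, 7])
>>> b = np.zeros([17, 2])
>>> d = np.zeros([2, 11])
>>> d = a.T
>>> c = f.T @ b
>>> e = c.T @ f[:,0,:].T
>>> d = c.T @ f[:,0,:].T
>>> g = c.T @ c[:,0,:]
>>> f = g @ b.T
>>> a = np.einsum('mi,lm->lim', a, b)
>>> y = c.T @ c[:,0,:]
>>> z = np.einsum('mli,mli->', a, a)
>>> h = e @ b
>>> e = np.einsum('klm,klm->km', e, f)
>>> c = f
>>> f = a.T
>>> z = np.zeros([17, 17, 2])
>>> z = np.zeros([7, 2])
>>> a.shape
(17, 5, 2)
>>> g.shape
(2, 19, 2)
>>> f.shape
(2, 5, 17)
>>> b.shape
(17, 2)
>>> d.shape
(2, 19, 17)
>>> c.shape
(2, 19, 17)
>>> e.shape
(2, 17)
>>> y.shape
(2, 19, 2)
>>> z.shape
(7, 2)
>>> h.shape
(2, 19, 2)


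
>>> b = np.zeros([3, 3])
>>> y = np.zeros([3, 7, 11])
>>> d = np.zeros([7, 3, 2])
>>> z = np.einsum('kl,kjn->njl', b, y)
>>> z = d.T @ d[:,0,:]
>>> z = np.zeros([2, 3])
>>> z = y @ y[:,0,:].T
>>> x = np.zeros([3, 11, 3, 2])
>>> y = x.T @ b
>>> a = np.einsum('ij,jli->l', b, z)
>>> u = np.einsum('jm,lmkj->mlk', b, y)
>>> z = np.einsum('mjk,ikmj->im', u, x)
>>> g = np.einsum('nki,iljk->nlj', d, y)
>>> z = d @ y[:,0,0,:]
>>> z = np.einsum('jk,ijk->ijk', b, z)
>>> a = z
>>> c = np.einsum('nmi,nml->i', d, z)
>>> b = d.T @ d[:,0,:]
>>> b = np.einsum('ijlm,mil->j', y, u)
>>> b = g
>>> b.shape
(7, 3, 11)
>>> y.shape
(2, 3, 11, 3)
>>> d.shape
(7, 3, 2)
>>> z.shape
(7, 3, 3)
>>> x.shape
(3, 11, 3, 2)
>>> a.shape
(7, 3, 3)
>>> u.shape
(3, 2, 11)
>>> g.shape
(7, 3, 11)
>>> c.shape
(2,)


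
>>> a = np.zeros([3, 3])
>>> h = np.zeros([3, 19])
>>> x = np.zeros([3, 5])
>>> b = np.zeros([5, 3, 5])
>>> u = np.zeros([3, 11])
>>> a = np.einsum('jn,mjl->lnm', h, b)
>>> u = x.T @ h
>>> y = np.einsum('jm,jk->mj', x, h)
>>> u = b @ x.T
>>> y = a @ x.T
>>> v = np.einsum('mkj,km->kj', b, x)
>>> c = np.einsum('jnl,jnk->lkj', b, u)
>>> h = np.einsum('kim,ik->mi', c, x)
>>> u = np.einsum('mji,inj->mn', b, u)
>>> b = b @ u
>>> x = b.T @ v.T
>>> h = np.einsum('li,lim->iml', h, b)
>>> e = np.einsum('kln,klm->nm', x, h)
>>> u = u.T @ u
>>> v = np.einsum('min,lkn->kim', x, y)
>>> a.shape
(5, 19, 5)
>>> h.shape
(3, 3, 5)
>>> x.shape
(3, 3, 3)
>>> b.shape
(5, 3, 3)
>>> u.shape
(3, 3)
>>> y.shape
(5, 19, 3)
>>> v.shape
(19, 3, 3)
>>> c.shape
(5, 3, 5)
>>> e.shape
(3, 5)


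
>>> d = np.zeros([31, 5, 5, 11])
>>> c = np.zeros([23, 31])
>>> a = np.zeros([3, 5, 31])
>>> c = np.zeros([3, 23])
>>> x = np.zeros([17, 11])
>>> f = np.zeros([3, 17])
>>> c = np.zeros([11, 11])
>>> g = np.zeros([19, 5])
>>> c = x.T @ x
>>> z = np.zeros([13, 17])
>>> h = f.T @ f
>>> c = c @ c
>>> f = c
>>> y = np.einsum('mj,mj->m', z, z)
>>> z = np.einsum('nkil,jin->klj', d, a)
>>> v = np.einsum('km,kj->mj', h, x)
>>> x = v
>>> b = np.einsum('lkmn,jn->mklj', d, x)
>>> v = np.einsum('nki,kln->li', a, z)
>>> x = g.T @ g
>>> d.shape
(31, 5, 5, 11)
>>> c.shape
(11, 11)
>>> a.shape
(3, 5, 31)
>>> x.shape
(5, 5)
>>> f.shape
(11, 11)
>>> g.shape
(19, 5)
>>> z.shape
(5, 11, 3)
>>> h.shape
(17, 17)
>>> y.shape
(13,)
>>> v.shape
(11, 31)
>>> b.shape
(5, 5, 31, 17)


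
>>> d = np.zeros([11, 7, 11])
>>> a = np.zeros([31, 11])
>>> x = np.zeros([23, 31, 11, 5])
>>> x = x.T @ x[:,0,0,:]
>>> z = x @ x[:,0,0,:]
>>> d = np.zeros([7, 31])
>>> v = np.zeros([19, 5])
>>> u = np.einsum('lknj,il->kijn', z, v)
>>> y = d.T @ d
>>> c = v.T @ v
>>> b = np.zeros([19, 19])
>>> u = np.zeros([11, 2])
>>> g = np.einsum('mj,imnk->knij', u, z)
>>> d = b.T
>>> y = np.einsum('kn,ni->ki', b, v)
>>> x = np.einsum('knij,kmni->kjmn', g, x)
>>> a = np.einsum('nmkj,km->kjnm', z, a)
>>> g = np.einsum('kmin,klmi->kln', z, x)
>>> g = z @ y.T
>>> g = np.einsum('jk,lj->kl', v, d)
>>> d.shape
(19, 19)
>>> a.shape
(31, 5, 5, 11)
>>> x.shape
(5, 2, 11, 31)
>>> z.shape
(5, 11, 31, 5)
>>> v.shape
(19, 5)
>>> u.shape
(11, 2)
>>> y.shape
(19, 5)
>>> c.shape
(5, 5)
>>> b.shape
(19, 19)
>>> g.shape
(5, 19)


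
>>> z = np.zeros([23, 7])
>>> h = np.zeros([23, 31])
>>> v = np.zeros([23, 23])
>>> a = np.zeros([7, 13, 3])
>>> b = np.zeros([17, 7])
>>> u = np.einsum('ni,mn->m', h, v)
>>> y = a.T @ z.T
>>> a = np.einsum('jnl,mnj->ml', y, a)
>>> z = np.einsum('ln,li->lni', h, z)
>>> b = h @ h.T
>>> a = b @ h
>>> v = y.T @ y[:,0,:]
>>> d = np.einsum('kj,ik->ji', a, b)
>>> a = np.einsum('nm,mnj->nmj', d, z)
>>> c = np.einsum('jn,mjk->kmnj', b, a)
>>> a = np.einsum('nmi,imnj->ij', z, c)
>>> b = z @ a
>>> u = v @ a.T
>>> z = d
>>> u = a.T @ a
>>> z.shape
(31, 23)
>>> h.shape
(23, 31)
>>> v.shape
(23, 13, 23)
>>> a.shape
(7, 23)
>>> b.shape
(23, 31, 23)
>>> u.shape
(23, 23)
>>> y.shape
(3, 13, 23)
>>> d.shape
(31, 23)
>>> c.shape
(7, 31, 23, 23)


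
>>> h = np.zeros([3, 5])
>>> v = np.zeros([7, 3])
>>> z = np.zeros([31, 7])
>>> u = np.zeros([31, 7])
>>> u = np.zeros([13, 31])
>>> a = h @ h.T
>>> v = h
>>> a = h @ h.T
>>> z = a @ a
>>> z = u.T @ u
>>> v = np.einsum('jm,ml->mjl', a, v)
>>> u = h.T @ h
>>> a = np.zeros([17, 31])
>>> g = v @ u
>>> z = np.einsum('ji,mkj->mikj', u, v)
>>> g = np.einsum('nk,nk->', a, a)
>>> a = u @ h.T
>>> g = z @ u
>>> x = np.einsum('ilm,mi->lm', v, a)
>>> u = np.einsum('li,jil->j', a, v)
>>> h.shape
(3, 5)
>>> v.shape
(3, 3, 5)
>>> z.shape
(3, 5, 3, 5)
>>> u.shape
(3,)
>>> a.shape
(5, 3)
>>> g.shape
(3, 5, 3, 5)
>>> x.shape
(3, 5)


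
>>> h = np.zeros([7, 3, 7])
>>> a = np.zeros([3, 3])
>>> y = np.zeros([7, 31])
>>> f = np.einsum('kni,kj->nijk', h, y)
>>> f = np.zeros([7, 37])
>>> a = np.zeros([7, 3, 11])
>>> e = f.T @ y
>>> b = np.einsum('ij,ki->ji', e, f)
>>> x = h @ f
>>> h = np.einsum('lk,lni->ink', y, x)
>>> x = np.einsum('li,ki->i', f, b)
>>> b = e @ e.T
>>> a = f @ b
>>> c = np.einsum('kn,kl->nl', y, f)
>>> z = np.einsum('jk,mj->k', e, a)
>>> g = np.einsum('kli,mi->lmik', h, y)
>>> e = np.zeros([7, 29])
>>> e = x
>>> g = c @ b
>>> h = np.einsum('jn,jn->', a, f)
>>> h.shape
()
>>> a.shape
(7, 37)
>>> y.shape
(7, 31)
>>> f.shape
(7, 37)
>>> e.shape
(37,)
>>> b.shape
(37, 37)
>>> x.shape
(37,)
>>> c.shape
(31, 37)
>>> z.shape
(31,)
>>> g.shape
(31, 37)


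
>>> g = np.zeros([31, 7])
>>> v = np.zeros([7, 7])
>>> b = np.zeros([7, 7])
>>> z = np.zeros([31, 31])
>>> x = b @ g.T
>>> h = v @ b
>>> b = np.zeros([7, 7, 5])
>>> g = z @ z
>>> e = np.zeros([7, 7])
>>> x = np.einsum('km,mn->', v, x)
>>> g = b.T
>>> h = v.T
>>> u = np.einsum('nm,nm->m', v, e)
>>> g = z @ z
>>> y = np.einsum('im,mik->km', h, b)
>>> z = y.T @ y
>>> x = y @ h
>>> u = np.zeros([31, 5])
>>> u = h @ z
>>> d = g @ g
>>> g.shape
(31, 31)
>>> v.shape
(7, 7)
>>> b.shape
(7, 7, 5)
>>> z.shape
(7, 7)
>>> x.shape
(5, 7)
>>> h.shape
(7, 7)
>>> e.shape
(7, 7)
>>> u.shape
(7, 7)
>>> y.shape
(5, 7)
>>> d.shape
(31, 31)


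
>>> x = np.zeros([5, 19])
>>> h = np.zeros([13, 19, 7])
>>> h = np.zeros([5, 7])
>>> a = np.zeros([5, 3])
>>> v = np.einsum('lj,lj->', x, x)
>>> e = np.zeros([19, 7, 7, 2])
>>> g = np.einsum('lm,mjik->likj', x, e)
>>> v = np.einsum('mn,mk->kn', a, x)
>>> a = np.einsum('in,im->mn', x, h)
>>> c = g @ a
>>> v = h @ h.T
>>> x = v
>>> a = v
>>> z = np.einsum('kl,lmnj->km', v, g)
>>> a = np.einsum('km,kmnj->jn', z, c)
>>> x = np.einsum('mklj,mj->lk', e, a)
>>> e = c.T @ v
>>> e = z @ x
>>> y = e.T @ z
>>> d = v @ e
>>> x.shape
(7, 7)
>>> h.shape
(5, 7)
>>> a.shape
(19, 2)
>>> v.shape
(5, 5)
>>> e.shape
(5, 7)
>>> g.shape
(5, 7, 2, 7)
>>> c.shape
(5, 7, 2, 19)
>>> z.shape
(5, 7)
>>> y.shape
(7, 7)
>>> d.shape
(5, 7)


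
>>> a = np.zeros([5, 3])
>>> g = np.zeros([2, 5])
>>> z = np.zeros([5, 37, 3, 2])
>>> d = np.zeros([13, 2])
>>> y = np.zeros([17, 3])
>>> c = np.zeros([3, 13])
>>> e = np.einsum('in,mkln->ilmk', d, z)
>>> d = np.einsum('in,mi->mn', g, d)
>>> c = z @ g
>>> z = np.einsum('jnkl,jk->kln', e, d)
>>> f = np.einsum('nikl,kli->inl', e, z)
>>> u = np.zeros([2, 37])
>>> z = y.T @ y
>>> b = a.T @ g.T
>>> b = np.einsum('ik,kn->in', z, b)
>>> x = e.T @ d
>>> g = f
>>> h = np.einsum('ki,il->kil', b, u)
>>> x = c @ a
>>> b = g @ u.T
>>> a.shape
(5, 3)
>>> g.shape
(3, 13, 37)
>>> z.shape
(3, 3)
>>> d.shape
(13, 5)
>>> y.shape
(17, 3)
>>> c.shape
(5, 37, 3, 5)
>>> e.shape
(13, 3, 5, 37)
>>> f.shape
(3, 13, 37)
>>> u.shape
(2, 37)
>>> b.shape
(3, 13, 2)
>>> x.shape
(5, 37, 3, 3)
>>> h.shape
(3, 2, 37)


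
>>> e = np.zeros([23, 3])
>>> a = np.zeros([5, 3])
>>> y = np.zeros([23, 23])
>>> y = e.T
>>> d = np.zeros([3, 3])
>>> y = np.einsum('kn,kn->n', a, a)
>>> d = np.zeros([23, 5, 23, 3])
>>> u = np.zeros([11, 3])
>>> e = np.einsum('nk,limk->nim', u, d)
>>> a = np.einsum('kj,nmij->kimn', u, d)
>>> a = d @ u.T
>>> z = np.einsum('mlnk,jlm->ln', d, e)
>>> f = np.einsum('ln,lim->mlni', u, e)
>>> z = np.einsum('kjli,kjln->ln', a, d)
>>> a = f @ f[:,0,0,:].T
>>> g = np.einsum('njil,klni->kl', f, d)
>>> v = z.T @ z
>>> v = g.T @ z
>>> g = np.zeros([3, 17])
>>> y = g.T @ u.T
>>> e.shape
(11, 5, 23)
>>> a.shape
(23, 11, 3, 23)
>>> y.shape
(17, 11)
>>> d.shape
(23, 5, 23, 3)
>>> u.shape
(11, 3)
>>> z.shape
(23, 3)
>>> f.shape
(23, 11, 3, 5)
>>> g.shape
(3, 17)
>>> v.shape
(5, 3)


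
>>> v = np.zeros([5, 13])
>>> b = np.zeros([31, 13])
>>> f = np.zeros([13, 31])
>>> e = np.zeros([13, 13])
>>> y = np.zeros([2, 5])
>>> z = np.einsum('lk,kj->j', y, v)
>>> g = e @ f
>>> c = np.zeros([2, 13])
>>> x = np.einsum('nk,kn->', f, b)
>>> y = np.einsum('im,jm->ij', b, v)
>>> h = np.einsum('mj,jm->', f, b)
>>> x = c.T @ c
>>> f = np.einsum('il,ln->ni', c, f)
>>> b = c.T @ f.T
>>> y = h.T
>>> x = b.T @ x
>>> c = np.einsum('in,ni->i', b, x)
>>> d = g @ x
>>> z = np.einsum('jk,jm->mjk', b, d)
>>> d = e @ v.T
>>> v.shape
(5, 13)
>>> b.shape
(13, 31)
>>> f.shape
(31, 2)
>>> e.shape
(13, 13)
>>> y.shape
()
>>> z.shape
(13, 13, 31)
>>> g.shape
(13, 31)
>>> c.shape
(13,)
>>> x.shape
(31, 13)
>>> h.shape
()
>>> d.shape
(13, 5)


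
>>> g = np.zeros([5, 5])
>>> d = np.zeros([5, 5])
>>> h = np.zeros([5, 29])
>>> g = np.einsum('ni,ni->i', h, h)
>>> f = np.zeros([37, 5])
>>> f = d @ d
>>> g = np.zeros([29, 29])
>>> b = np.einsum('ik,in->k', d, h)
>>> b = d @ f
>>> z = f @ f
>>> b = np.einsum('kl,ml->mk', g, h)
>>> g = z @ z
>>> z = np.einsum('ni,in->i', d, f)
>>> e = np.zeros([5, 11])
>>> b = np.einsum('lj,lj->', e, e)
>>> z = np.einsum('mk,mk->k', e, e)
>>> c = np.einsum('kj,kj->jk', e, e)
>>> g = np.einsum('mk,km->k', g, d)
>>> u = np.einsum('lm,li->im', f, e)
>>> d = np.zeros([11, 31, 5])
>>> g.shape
(5,)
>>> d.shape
(11, 31, 5)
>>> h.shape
(5, 29)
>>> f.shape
(5, 5)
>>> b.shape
()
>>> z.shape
(11,)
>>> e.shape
(5, 11)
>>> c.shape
(11, 5)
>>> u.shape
(11, 5)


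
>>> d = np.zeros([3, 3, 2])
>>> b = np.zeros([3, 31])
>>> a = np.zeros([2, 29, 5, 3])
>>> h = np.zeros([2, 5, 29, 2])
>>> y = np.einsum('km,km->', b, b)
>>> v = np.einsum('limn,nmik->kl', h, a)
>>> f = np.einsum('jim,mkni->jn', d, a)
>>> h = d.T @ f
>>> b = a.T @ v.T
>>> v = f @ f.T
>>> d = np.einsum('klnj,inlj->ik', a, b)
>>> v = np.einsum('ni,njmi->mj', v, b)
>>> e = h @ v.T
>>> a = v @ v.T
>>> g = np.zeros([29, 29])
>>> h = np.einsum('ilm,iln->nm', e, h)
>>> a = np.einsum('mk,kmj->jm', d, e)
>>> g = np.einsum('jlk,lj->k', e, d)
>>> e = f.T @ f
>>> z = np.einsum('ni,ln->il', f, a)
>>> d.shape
(3, 2)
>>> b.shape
(3, 5, 29, 3)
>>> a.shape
(29, 3)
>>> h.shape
(5, 29)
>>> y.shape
()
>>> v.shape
(29, 5)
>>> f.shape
(3, 5)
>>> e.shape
(5, 5)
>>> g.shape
(29,)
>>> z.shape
(5, 29)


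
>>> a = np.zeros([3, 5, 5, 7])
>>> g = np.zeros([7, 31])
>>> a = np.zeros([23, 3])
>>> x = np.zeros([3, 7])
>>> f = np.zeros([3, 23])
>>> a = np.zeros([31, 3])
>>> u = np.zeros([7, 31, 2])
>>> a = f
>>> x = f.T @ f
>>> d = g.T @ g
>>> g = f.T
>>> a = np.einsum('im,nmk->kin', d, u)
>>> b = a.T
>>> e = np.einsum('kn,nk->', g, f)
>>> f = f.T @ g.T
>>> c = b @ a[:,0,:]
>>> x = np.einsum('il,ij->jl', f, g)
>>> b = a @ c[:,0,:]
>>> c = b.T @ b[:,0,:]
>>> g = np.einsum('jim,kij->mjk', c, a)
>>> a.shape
(2, 31, 7)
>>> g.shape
(7, 7, 2)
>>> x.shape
(3, 23)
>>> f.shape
(23, 23)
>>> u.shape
(7, 31, 2)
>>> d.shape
(31, 31)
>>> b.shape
(2, 31, 7)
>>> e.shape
()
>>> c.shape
(7, 31, 7)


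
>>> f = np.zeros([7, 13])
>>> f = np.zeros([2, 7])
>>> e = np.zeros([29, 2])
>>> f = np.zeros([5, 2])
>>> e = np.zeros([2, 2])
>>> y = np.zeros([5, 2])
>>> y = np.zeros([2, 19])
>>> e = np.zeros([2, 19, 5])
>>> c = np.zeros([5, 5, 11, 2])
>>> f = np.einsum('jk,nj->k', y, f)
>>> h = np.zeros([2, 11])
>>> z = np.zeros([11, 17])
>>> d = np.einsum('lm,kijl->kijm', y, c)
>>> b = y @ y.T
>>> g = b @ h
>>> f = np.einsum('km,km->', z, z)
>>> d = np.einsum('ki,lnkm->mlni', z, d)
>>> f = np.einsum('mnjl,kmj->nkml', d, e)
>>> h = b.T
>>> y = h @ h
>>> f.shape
(5, 2, 19, 17)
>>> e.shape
(2, 19, 5)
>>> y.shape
(2, 2)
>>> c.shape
(5, 5, 11, 2)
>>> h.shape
(2, 2)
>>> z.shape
(11, 17)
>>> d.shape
(19, 5, 5, 17)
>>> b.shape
(2, 2)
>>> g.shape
(2, 11)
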